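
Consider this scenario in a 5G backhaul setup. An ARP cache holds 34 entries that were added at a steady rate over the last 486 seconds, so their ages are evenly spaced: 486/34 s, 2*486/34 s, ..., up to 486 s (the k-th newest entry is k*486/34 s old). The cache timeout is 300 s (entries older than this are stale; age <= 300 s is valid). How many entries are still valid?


Ages are k * 486/34 s for k = 1..34 (spacing = 14.2941 s).
Entry k is valid iff k * 486/34 <= 300 iff k <= 34 * 300 / 486 = 20.9877
n_valid = floor(20.9877) = 20
(n_stale = 34 - 20 = 14)

20


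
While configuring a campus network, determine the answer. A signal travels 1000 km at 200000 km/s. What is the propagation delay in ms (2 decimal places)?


Given: distance = 1000 km, speed = 200000 km/s
Delay = distance / speed = 1000 / 200000 seconds
Delay in ms = 1000 * 1000 / 200000
Delay = 5.0000 ms
Rounded to 2 dp = 5.00 ms

5.00


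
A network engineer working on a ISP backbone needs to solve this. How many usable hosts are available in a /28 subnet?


Given: subnet mask /28
Host bits = 32 - 28 = 4
Total addresses = 2^4 = 16
Usable hosts = 16 - 2 (network + broadcast) = 14

14


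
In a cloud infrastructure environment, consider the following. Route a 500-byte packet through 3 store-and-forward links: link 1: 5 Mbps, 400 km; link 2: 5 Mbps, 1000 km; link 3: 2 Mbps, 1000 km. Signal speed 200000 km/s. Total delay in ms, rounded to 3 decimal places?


Packet = 500 bytes = 4000 bits. Store-and-forward: sum (t_trans + t_prop) per link.
Link 1: t_trans = 4000/(5*10^6) s = 0.8000 ms; t_prop = 400/200000 s = 2.0000 ms; subtotal = 2.8000 ms
Link 2: t_trans = 4000/(5*10^6) s = 0.8000 ms; t_prop = 1000/200000 s = 5.0000 ms; subtotal = 5.8000 ms
Link 3: t_trans = 4000/(2*10^6) s = 2.0000 ms; t_prop = 1000/200000 s = 5.0000 ms; subtotal = 7.0000 ms
End-to-end = 2.8000 + 5.8000 + 7.0000 = 15.6000 ms -> 15.600 ms (3 dp)

15.600


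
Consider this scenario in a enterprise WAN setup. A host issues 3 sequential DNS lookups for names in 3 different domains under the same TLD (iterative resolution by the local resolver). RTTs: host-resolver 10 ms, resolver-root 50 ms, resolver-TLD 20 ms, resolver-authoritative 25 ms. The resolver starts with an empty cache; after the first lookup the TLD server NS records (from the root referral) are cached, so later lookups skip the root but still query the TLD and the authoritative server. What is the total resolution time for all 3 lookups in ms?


Lookup 1 (cold cache): local + root + TLD + auth = 10 + 50 + 20 + 25 = 105 ms
Lookups 2..3 (TLD NS cached -> skip root; new domain -> still ask TLD and auth): local + TLD + auth = 10 + 20 + 25 = 55 ms each
Remaining 2 lookups: 2 * 55 = 110 ms
Total = 105 + 110 = 215 ms

215


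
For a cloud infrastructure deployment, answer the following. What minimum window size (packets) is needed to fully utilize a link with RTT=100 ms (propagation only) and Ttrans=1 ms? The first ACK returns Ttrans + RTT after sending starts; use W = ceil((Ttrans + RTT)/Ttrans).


Given: Ttrans = 1 ms, RTT = 100 ms (= 2 * Tprop, Tprop = 50 ms)
Time until first ACK returns = Ttrans + RTT = 1 + 100 = 101 ms
Need W * Ttrans >= Ttrans + RTT  ->  W >= (Ttrans + RTT) / Ttrans
(Ttrans + RTT) / Ttrans = 101 / 1 = 101
W_min = ceil(101) = 101

101


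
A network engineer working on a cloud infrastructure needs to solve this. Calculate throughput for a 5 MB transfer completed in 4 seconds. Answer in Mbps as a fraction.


Given: file = 5 MB, time = 4 s
File in Mb = 5 * 8 = 40 Mb
Throughput = 40 / 4 Mbps
Throughput = 10 Mbps

10


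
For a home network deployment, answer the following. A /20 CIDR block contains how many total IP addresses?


Given: CIDR prefix /20
Host bits = 32 - 20 = 12
Total addresses = 2^12 = 4096

4096


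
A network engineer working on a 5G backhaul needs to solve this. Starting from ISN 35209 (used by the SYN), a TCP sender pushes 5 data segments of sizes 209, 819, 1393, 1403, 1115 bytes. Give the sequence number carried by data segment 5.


The SYN occupies sequence number ISN = 35209, so the first data byte is ISN + 1 = 35210.
SEQ of data segment i = (ISN + 1) + sum of payload sizes of segments 1..i-1.
Segment 1: SEQ = 35210, payload = 209 bytes
Segment 2: SEQ = 35419, payload = 819 bytes
Segment 3: SEQ = 36238, payload = 1393 bytes
Segment 4: SEQ = 37631, payload = 1403 bytes
Segment 5: SEQ = 39034, payload = 1115 bytes
SEQ of segment 5 = 35210 + 209 + 819 + 1393 + 1403 = 39034

39034


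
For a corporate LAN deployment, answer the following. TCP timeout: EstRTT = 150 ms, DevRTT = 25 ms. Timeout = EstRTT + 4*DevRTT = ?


Given: EstRTT = 150 ms, DevRTT = 25 ms
Timeout = EstRTT + 4 * DevRTT
4 * DevRTT = 4 * 25 = 100
Timeout = 150 + 100 = 250 ms

250


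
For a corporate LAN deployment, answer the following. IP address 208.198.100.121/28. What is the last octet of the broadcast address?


Given: IP = 208.198.100.121, prefix = /28
Host bits = 32 - 28 = 4
Network last octet = 121 AND mask = 112
Host part size = 2^4 - 1 = 15
Broadcast last octet = 112 OR 15 = 127

127


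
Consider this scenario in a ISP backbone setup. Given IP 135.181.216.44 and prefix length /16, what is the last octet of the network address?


Given: IP = 135.181.216.44, prefix = /16
Subnet mask = 255.255.0.0
Last octet of IP: 44
Last octet of mask: 0
Network last octet = 44 AND 0 = 0

0


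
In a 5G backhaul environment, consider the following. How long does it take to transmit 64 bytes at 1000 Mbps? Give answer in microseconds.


Given: packet = 64 bytes, bandwidth = 1000 Mbps
Packet in bits = 64 * 8 = 512 bits
Bandwidth = 1000 * 10^6 = 1000000000 bps
Time = 512 / 1000000000 seconds
Time in us = 512 * 10^6 / 1000000000 = 0.512

0.512


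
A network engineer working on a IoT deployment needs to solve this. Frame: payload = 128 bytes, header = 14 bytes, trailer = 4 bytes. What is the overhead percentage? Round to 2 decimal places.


Given: payload = 128 B, header = 14 B, trailer = 4 B
Overhead bytes = header + trailer = 14 + 4 = 18
Total frame = payload + overhead = 128 + 18 = 146
Overhead % = 18 / 146 * 100 = 12.3288% -> 12.33% (2 dp)

12.33


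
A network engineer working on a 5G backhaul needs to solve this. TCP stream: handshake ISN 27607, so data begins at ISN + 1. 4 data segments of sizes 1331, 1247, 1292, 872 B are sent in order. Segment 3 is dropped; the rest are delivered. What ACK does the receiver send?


SYN uses sequence number 27607; first data byte = ISN + 1 = 27608.
Segment 1: SEQ = 27608, len = 1331 B, covers [27608, 28938]
Segment 2: SEQ = 28939, len = 1247 B, covers [28939, 30185]
Segment 3: SEQ = 30186, len = 1292 B, covers [30186, 31477] [LOST]
Segment 4: SEQ = 31478, len = 872 B, covers [31478, 32349]
In-order data received: bytes [27608, 30185] (segments 1..2).
Segment 3 missing -> gap begins at byte 30186; later segments buffered out of order.
Cumulative ACK = next expected in-order byte = 27608 + 1331 + 1247 = 30186

30186


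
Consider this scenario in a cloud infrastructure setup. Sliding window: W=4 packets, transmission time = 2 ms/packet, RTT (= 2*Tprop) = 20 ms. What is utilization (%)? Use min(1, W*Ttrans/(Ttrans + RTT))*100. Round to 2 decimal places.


Given: W = 4, Ttrans = 2 ms, RTT = 20 ms (= 2 * Tprop, Tprop = 10 ms)
Cycle time = Ttrans + RTT = 2 + 20 = 22 ms (first packet sent until its ACK returns)
W * Ttrans = 4 * 2 = 8 ms of sending per cycle
W * Ttrans / (Ttrans + RTT) = 8 / 22 = 0.363636
U = min(1, 0.363636) = 0.363636
U% = 36.36%

36.36


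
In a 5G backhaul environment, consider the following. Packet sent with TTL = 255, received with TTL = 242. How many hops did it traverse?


Given: initial TTL = 255, received TTL = 242
Hops = initial TTL - received TTL
Hops = 255 - 242 = 13

13


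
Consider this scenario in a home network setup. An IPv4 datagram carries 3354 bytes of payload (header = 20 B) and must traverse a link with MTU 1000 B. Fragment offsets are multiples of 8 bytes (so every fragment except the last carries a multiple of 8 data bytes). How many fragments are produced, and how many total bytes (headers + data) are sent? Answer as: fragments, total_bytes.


Max data per non-final fragment = floor((MTU - header)/8)*8 = floor((1000 - 20)/8)*8 = floor(980/8)*8 = 976 B
Final fragment needs no 8-byte alignment: it can carry up to MTU - header = 980 B
Non-final fragments needed = ceil((payload - 980) / 976) = ceil(2374/976) = ceil(2.4324) = 3
Number of fragments = 3 + 1 = 4
Fragment sizes (data): 3 * 976 B + 426 B (last, 426 <= 980 OK)
Total bytes sent = payload + n_frags * header = 3354 + 4*20 = 3354 + 80 = 3434 B

4, 3434


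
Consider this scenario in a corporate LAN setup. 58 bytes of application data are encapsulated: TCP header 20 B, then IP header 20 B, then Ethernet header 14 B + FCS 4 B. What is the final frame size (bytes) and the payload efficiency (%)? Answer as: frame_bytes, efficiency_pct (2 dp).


TCP segment = 58 + 20 = 78 B
IP packet = 78 + 20 = 98 B
Ethernet frame = 98 + 14 + 4 = 116 B
Efficiency = app / frame = 58 / 116 = 0.500000 = 50.0000% -> 50.00% (2 dp)

116, 50.00


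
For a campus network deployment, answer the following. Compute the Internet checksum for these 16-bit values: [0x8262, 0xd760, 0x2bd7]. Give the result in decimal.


Given words: [0x8262, 0xd760, 0x2bd7]
Step 1: Sum all words
Raw sum = 33378 + 55136 + 11223 = 99737
Step 2: Fold carry: (34201 + 1) = 34202
One's complement = ~34202 & 0xFFFF = 31333

31333


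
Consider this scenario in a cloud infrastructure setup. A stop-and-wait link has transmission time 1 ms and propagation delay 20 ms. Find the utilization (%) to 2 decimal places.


Given: Ttrans = 1 ms, Tprop = 20 ms
RTT = 2 * Tprop = 2 * 20 = 40 ms
U = Ttrans / (Ttrans + RTT)
U = 1 / (1 + 40)
U = 1 / 41 = 0.02439
U% = 2.44%

2.44


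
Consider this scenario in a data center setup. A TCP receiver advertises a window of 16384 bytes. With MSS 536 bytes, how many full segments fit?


Given: RWND = 16384 bytes, MSS = 536 bytes
Full segments = floor(RWND / MSS)
Full segments = floor(16384 / 536)
Full segments = floor(30.5672) = 30

30


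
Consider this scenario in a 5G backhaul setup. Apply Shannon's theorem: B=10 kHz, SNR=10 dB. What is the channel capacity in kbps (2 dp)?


Given: B = 10 kHz, SNR = 10 dB
SNR linear = 10^(10/10) = 10
1 + SNR = 11
log2(11) = 3.4594316186
C = 10 * 1000 * 3.4594316186 = 34594.3162 bps
C = 34.594316 kbps -> 34.59 kbps (2 dp)

34.59


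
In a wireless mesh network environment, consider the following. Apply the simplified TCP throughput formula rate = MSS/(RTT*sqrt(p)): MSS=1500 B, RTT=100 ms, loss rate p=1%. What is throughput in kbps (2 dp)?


Given: MSS = 1500 bytes, RTT = 100 ms, loss = 1%
RTT in seconds = 100 / 1000 = 0.1
Loss rate = 1% = 0.01
sqrt(loss) = sqrt(0.01) = 0.1
Throughput (bytes/s) = 1500 / (0.1 * 0.1) = 150000.0000
Throughput (kbps) = 150000.0000 * 8 / 1000 = 1200.000000 -> 1200.00 kbps (2 dp)

1200.00


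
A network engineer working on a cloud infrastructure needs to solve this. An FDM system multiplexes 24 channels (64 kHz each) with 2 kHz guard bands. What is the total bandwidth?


Given: 24 channels, 64 kHz each, guard = 2 kHz
Channel bandwidth = 24 * 64 = 1536 kHz
Guard bands = 23 gaps * 2 kHz = 46 kHz
Total = 1536 + 46 = 1582 kHz

1582


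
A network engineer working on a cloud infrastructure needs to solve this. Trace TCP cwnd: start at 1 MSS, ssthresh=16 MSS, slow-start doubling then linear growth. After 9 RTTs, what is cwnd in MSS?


RTT 0: cwnd = 1 MSS (initial)
RTT 1: cwnd = 2 MSS (slow start, doubled)
RTT 2: cwnd = 4 MSS (slow start, doubled)
RTT 3: cwnd = 8 MSS (slow start, doubled)
RTT 4: cwnd = 16 MSS (slow start, doubled)
RTT 5: cwnd = 17 MSS (congestion avoidance, +1)
RTT 6: cwnd = 18 MSS (congestion avoidance, +1)
RTT 7: cwnd = 19 MSS (congestion avoidance, +1)
RTT 8: cwnd = 20 MSS (congestion avoidance, +1)
RTT 9: cwnd = 21 MSS (congestion avoidance, +1)

21


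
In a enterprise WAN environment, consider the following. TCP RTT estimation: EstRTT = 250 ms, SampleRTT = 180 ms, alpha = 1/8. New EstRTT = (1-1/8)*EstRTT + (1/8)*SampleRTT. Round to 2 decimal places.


Given: EstRTT = 250 ms, SampleRTT = 180 ms, alpha = 1/8
New EstRTT = (1 - alpha) * EstRTT + alpha * SampleRTT
(7/8) * 250 = 218.75
(1/8) * 180 = 22.5
New EstRTT = 218.75 + 22.5 = 241.25 ms -> 241.25 ms (2 dp)

241.25


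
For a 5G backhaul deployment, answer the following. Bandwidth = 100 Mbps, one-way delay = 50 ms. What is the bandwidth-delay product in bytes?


Given: bandwidth = 100 Mbps, delay = 50 ms
BDP in bits = 100 * 10^6 * 50 / 1000
BDP in bits = 5000000
BDP in bytes = 5000000 / 8 = 625000

625000


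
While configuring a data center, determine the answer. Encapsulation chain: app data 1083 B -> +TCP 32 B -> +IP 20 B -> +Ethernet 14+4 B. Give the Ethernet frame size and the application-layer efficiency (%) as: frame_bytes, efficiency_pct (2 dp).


TCP segment = 1083 + 32 = 1115 B
IP packet = 1115 + 20 = 1135 B
Ethernet frame = 1135 + 14 + 4 = 1153 B
Efficiency = app / frame = 1083 / 1153 = 0.939289 = 93.9289% -> 93.93% (2 dp)

1153, 93.93


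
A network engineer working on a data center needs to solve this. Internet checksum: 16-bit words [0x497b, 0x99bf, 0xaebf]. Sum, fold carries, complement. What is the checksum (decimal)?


Given words: [0x497b, 0x99bf, 0xaebf]
Step 1: Sum all words
Raw sum = 18811 + 39359 + 44735 = 102905
Step 2: Fold carry: (37369 + 1) = 37370
One's complement = ~37370 & 0xFFFF = 28165

28165


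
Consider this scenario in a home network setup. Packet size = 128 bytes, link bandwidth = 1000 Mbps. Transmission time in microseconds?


Given: packet = 128 bytes, bandwidth = 1000 Mbps
Packet in bits = 128 * 8 = 1024 bits
Bandwidth = 1000 * 10^6 = 1000000000 bps
Time = 1024 / 1000000000 seconds
Time in us = 1024 * 10^6 / 1000000000 = 1.024

1.024


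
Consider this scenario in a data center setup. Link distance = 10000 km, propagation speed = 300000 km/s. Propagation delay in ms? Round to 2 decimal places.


Given: distance = 10000 km, speed = 300000 km/s
Delay = distance / speed = 10000 / 300000 seconds
Delay in ms = 10000 * 1000 / 300000
Delay = 33.3333 ms
Rounded to 2 dp = 33.33 ms

33.33


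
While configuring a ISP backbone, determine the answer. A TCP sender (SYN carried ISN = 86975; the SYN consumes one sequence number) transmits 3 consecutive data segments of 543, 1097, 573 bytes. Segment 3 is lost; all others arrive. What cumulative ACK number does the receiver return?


SYN uses sequence number 86975; first data byte = ISN + 1 = 86976.
Segment 1: SEQ = 86976, len = 543 B, covers [86976, 87518]
Segment 2: SEQ = 87519, len = 1097 B, covers [87519, 88615]
Segment 3: SEQ = 88616, len = 573 B, covers [88616, 89188] [LOST]
In-order data received: bytes [86976, 88615] (segments 1..2).
Segment 3 missing -> gap begins at byte 88616.
Cumulative ACK = next expected in-order byte = 86976 + 543 + 1097 = 88616

88616


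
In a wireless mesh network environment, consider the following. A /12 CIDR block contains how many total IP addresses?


Given: CIDR prefix /12
Host bits = 32 - 12 = 20
Total addresses = 2^20 = 1048576

1048576


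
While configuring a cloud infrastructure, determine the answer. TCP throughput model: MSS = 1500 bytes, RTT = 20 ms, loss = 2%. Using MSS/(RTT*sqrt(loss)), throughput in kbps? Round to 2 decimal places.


Given: MSS = 1500 bytes, RTT = 20 ms, loss = 2%
RTT in seconds = 20 / 1000 = 0.02
Loss rate = 2% = 0.02
sqrt(loss) = sqrt(0.02) = 0.141421356237
Throughput (bytes/s) = 1500 / (0.02 * 0.141421356237) = 530330.0859
Throughput (kbps) = 530330.0859 * 8 / 1000 = 4242.640687 -> 4242.64 kbps (2 dp)

4242.64


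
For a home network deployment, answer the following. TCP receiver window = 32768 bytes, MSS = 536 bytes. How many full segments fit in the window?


Given: RWND = 32768 bytes, MSS = 536 bytes
Full segments = floor(RWND / MSS)
Full segments = floor(32768 / 536)
Full segments = floor(61.1343) = 61

61


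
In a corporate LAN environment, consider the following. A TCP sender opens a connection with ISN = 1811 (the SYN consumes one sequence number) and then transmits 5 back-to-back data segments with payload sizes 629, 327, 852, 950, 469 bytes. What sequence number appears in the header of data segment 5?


The SYN occupies sequence number ISN = 1811, so the first data byte is ISN + 1 = 1812.
SEQ of data segment i = (ISN + 1) + sum of payload sizes of segments 1..i-1.
Segment 1: SEQ = 1812, payload = 629 bytes
Segment 2: SEQ = 2441, payload = 327 bytes
Segment 3: SEQ = 2768, payload = 852 bytes
Segment 4: SEQ = 3620, payload = 950 bytes
Segment 5: SEQ = 4570, payload = 469 bytes
SEQ of segment 5 = 1812 + 629 + 327 + 852 + 950 = 4570

4570


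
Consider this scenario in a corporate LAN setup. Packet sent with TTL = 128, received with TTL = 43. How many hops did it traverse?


Given: initial TTL = 128, received TTL = 43
Hops = initial TTL - received TTL
Hops = 128 - 43 = 85

85


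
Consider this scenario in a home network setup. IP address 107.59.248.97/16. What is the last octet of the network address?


Given: IP = 107.59.248.97, prefix = /16
Subnet mask = 255.255.0.0
Last octet of IP: 97
Last octet of mask: 0
Network last octet = 97 AND 0 = 0

0


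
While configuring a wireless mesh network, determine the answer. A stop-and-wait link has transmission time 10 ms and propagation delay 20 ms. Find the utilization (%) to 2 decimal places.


Given: Ttrans = 10 ms, Tprop = 20 ms
RTT = 2 * Tprop = 2 * 20 = 40 ms
U = Ttrans / (Ttrans + RTT)
U = 10 / (10 + 40)
U = 10 / 50 = 0.2
U% = 20.00%

20.00


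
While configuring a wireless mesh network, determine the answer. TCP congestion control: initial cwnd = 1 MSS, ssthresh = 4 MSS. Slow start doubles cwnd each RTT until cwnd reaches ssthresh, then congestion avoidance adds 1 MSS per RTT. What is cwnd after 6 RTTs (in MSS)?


RTT 0: cwnd = 1 MSS (initial)
RTT 1: cwnd = 2 MSS (slow start, doubled)
RTT 2: cwnd = 4 MSS (slow start, doubled)
RTT 3: cwnd = 5 MSS (congestion avoidance, +1)
RTT 4: cwnd = 6 MSS (congestion avoidance, +1)
RTT 5: cwnd = 7 MSS (congestion avoidance, +1)
RTT 6: cwnd = 8 MSS (congestion avoidance, +1)

8


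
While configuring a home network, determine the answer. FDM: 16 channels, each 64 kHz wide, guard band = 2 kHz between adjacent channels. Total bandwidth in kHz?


Given: 16 channels, 64 kHz each, guard = 2 kHz
Channel bandwidth = 16 * 64 = 1024 kHz
Guard bands = 15 gaps * 2 kHz = 30 kHz
Total = 1024 + 30 = 1054 kHz

1054


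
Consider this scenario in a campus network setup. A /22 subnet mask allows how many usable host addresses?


Given: subnet mask /22
Host bits = 32 - 22 = 10
Total addresses = 2^10 = 1024
Usable hosts = 1024 - 2 (network + broadcast) = 1022

1022


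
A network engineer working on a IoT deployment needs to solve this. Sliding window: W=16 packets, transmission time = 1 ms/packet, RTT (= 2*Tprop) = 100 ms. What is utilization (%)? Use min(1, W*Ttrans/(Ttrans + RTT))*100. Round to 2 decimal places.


Given: W = 16, Ttrans = 1 ms, RTT = 100 ms (= 2 * Tprop, Tprop = 50 ms)
Cycle time = Ttrans + RTT = 1 + 100 = 101 ms (first packet sent until its ACK returns)
W * Ttrans = 16 * 1 = 16 ms of sending per cycle
W * Ttrans / (Ttrans + RTT) = 16 / 101 = 0.158416
U = min(1, 0.158416) = 0.158416
U% = 15.84%

15.84


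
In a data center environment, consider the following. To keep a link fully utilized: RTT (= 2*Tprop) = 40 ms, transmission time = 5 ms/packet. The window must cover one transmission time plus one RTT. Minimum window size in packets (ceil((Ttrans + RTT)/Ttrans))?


Given: Ttrans = 5 ms, RTT = 40 ms (= 2 * Tprop, Tprop = 20 ms)
Time until first ACK returns = Ttrans + RTT = 5 + 40 = 45 ms
Need W * Ttrans >= Ttrans + RTT  ->  W >= (Ttrans + RTT) / Ttrans
(Ttrans + RTT) / Ttrans = 45 / 5 = 9
W_min = ceil(9) = 9

9


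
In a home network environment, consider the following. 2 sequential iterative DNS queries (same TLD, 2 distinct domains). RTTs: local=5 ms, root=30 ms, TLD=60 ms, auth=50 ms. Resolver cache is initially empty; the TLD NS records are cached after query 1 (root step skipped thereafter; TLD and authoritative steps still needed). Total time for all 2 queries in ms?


Lookup 1 (cold cache): local + root + TLD + auth = 5 + 30 + 60 + 50 = 145 ms
Lookups 2..2 (TLD NS cached -> skip root; new domain -> still ask TLD and auth): local + TLD + auth = 5 + 60 + 50 = 115 ms each
Remaining 1 lookups: 1 * 115 = 115 ms
Total = 145 + 115 = 260 ms

260


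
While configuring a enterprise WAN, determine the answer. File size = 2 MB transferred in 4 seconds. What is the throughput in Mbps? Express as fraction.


Given: file = 2 MB, time = 4 s
File in Mb = 2 * 8 = 16 Mb
Throughput = 16 / 4 Mbps
Throughput = 4 Mbps

4


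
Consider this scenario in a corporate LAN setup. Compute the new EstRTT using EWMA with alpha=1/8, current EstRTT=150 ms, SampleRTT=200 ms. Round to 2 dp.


Given: EstRTT = 150 ms, SampleRTT = 200 ms, alpha = 1/8
New EstRTT = (1 - alpha) * EstRTT + alpha * SampleRTT
(7/8) * 150 = 131.25
(1/8) * 200 = 25
New EstRTT = 131.25 + 25 = 156.25 ms -> 156.25 ms (2 dp)

156.25


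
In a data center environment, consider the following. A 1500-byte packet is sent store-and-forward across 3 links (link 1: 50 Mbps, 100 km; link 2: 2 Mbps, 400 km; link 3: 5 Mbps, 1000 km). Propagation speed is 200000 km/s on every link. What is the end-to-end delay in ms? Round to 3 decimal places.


Packet = 1500 bytes = 12000 bits. Store-and-forward: sum (t_trans + t_prop) per link.
Link 1: t_trans = 12000/(50*10^6) s = 0.2400 ms; t_prop = 100/200000 s = 0.5000 ms; subtotal = 0.7400 ms
Link 2: t_trans = 12000/(2*10^6) s = 6.0000 ms; t_prop = 400/200000 s = 2.0000 ms; subtotal = 8.0000 ms
Link 3: t_trans = 12000/(5*10^6) s = 2.4000 ms; t_prop = 1000/200000 s = 5.0000 ms; subtotal = 7.4000 ms
End-to-end = 0.7400 + 8.0000 + 7.4000 = 16.1400 ms -> 16.140 ms (3 dp)

16.140


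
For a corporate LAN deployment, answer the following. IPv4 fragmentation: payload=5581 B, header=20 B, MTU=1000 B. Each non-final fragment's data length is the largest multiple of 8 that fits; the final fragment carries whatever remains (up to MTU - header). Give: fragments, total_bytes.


Max data per non-final fragment = floor((MTU - header)/8)*8 = floor((1000 - 20)/8)*8 = floor(980/8)*8 = 976 B
Final fragment needs no 8-byte alignment: it can carry up to MTU - header = 980 B
Non-final fragments needed = ceil((payload - 980) / 976) = ceil(4601/976) = ceil(4.7141) = 5
Number of fragments = 5 + 1 = 6
Fragment sizes (data): 5 * 976 B + 701 B (last, 701 <= 980 OK)
Total bytes sent = payload + n_frags * header = 5581 + 6*20 = 5581 + 120 = 5701 B

6, 5701


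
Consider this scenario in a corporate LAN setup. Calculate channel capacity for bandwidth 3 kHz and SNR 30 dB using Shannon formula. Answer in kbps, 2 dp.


Given: B = 3 kHz, SNR = 30 dB
SNR linear = 10^(30/10) = 1000
1 + SNR = 1001
log2(1001) = 9.9672262588
C = 3 * 1000 * 9.9672262588 = 29901.6788 bps
C = 29.901679 kbps -> 29.90 kbps (2 dp)

29.90


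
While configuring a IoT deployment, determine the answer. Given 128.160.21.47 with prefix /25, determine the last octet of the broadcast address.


Given: IP = 128.160.21.47, prefix = /25
Host bits = 32 - 25 = 7
Network last octet = 47 AND mask = 0
Host part size = 2^7 - 1 = 127
Broadcast last octet = 0 OR 127 = 127

127


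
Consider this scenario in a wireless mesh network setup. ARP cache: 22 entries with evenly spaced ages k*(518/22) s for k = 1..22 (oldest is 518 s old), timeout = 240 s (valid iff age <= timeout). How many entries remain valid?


Ages are k * 518/22 s for k = 1..22 (spacing = 23.5455 s).
Entry k is valid iff k * 518/22 <= 240 iff k <= 22 * 240 / 518 = 10.1931
n_valid = floor(10.1931) = 10
(n_stale = 22 - 10 = 12)

10


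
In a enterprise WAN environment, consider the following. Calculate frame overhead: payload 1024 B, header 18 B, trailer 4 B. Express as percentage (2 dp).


Given: payload = 1024 B, header = 18 B, trailer = 4 B
Overhead bytes = header + trailer = 18 + 4 = 22
Total frame = payload + overhead = 1024 + 22 = 1046
Overhead % = 22 / 1046 * 100 = 2.1033% -> 2.10% (2 dp)

2.10


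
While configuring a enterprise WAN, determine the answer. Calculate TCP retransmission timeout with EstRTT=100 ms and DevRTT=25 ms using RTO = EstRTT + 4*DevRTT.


Given: EstRTT = 100 ms, DevRTT = 25 ms
Timeout = EstRTT + 4 * DevRTT
4 * DevRTT = 4 * 25 = 100
Timeout = 100 + 100 = 200 ms

200


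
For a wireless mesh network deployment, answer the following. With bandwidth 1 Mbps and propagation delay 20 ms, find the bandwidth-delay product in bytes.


Given: bandwidth = 1 Mbps, delay = 20 ms
BDP in bits = 1 * 10^6 * 20 / 1000
BDP in bits = 20000
BDP in bytes = 20000 / 8 = 2500

2500


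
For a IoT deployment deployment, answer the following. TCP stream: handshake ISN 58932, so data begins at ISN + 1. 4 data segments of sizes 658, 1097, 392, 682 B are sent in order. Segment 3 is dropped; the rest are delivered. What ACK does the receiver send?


SYN uses sequence number 58932; first data byte = ISN + 1 = 58933.
Segment 1: SEQ = 58933, len = 658 B, covers [58933, 59590]
Segment 2: SEQ = 59591, len = 1097 B, covers [59591, 60687]
Segment 3: SEQ = 60688, len = 392 B, covers [60688, 61079] [LOST]
Segment 4: SEQ = 61080, len = 682 B, covers [61080, 61761]
In-order data received: bytes [58933, 60687] (segments 1..2).
Segment 3 missing -> gap begins at byte 60688; later segments buffered out of order.
Cumulative ACK = next expected in-order byte = 58933 + 658 + 1097 = 60688

60688


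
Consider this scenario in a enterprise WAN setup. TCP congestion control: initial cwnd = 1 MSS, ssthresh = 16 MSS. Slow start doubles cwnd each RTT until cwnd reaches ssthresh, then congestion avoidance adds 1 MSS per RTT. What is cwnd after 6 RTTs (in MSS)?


RTT 0: cwnd = 1 MSS (initial)
RTT 1: cwnd = 2 MSS (slow start, doubled)
RTT 2: cwnd = 4 MSS (slow start, doubled)
RTT 3: cwnd = 8 MSS (slow start, doubled)
RTT 4: cwnd = 16 MSS (slow start, doubled)
RTT 5: cwnd = 17 MSS (congestion avoidance, +1)
RTT 6: cwnd = 18 MSS (congestion avoidance, +1)

18


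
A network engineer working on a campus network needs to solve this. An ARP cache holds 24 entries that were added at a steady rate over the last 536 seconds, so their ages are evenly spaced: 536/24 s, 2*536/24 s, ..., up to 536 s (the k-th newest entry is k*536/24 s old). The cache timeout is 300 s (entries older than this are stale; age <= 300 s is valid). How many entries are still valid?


Ages are k * 536/24 s for k = 1..24 (spacing = 22.3333 s).
Entry k is valid iff k * 536/24 <= 300 iff k <= 24 * 300 / 536 = 13.4328
n_valid = floor(13.4328) = 13
(n_stale = 24 - 13 = 11)

13


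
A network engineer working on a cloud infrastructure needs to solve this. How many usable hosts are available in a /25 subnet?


Given: subnet mask /25
Host bits = 32 - 25 = 7
Total addresses = 2^7 = 128
Usable hosts = 128 - 2 (network + broadcast) = 126

126


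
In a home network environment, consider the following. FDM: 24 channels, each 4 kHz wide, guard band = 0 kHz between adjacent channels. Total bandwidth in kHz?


Given: 24 channels, 4 kHz each, guard = 0 kHz
Channel bandwidth = 24 * 4 = 96 kHz
Guard bands = 23 gaps * 0 kHz = 0 kHz
Total = 96 + 0 = 96 kHz

96


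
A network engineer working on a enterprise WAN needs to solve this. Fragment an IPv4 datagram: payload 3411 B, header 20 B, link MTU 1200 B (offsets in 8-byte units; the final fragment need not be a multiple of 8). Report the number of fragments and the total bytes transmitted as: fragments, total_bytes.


Max data per non-final fragment = floor((MTU - header)/8)*8 = floor((1200 - 20)/8)*8 = floor(1180/8)*8 = 1176 B
Final fragment needs no 8-byte alignment: it can carry up to MTU - header = 1180 B
Non-final fragments needed = ceil((payload - 1180) / 1176) = ceil(2231/1176) = ceil(1.8971) = 2
Number of fragments = 2 + 1 = 3
Fragment sizes (data): 2 * 1176 B + 1059 B (last, 1059 <= 1180 OK)
Total bytes sent = payload + n_frags * header = 3411 + 3*20 = 3411 + 60 = 3471 B

3, 3471


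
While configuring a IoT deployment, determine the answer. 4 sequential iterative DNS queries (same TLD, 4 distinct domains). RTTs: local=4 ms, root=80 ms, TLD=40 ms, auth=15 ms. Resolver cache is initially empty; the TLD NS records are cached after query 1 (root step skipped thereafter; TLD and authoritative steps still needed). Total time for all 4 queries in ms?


Lookup 1 (cold cache): local + root + TLD + auth = 4 + 80 + 40 + 15 = 139 ms
Lookups 2..4 (TLD NS cached -> skip root; new domain -> still ask TLD and auth): local + TLD + auth = 4 + 40 + 15 = 59 ms each
Remaining 3 lookups: 3 * 59 = 177 ms
Total = 139 + 177 = 316 ms

316


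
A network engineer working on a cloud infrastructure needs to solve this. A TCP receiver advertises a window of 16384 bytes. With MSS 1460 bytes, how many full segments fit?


Given: RWND = 16384 bytes, MSS = 1460 bytes
Full segments = floor(RWND / MSS)
Full segments = floor(16384 / 1460)
Full segments = floor(11.2219) = 11

11


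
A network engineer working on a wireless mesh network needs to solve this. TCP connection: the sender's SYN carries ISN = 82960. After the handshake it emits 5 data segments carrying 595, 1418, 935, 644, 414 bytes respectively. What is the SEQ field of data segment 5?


The SYN occupies sequence number ISN = 82960, so the first data byte is ISN + 1 = 82961.
SEQ of data segment i = (ISN + 1) + sum of payload sizes of segments 1..i-1.
Segment 1: SEQ = 82961, payload = 595 bytes
Segment 2: SEQ = 83556, payload = 1418 bytes
Segment 3: SEQ = 84974, payload = 935 bytes
Segment 4: SEQ = 85909, payload = 644 bytes
Segment 5: SEQ = 86553, payload = 414 bytes
SEQ of segment 5 = 82961 + 595 + 1418 + 935 + 644 = 86553

86553


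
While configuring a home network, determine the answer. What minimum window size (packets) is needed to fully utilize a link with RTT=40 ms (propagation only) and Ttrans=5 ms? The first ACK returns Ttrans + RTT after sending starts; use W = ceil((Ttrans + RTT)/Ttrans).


Given: Ttrans = 5 ms, RTT = 40 ms (= 2 * Tprop, Tprop = 20 ms)
Time until first ACK returns = Ttrans + RTT = 5 + 40 = 45 ms
Need W * Ttrans >= Ttrans + RTT  ->  W >= (Ttrans + RTT) / Ttrans
(Ttrans + RTT) / Ttrans = 45 / 5 = 9
W_min = ceil(9) = 9

9


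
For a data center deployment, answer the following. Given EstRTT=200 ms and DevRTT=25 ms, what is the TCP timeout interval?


Given: EstRTT = 200 ms, DevRTT = 25 ms
Timeout = EstRTT + 4 * DevRTT
4 * DevRTT = 4 * 25 = 100
Timeout = 200 + 100 = 300 ms

300


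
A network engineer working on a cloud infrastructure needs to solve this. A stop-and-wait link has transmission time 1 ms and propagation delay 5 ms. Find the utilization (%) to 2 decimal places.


Given: Ttrans = 1 ms, Tprop = 5 ms
RTT = 2 * Tprop = 2 * 5 = 10 ms
U = Ttrans / (Ttrans + RTT)
U = 1 / (1 + 10)
U = 1 / 11 = 0.090909
U% = 9.09%

9.09


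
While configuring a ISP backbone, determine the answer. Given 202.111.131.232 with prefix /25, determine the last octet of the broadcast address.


Given: IP = 202.111.131.232, prefix = /25
Host bits = 32 - 25 = 7
Network last octet = 232 AND mask = 128
Host part size = 2^7 - 1 = 127
Broadcast last octet = 128 OR 127 = 255

255


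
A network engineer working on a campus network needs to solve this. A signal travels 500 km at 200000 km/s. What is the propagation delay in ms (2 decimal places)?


Given: distance = 500 km, speed = 200000 km/s
Delay = distance / speed = 500 / 200000 seconds
Delay in ms = 500 * 1000 / 200000
Delay = 2.5000 ms
Rounded to 2 dp = 2.50 ms

2.50


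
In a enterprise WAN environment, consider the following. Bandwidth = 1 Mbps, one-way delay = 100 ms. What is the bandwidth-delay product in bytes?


Given: bandwidth = 1 Mbps, delay = 100 ms
BDP in bits = 1 * 10^6 * 100 / 1000
BDP in bits = 100000
BDP in bytes = 100000 / 8 = 12500

12500


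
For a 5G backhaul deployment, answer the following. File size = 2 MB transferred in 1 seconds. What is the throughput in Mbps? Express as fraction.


Given: file = 2 MB, time = 1 s
File in Mb = 2 * 8 = 16 Mb
Throughput = 16 / 1 Mbps
Throughput = 16 Mbps

16


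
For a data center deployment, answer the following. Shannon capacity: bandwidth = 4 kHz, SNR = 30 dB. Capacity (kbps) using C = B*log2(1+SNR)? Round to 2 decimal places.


Given: B = 4 kHz, SNR = 30 dB
SNR linear = 10^(30/10) = 1000
1 + SNR = 1001
log2(1001) = 9.9672262588
C = 4 * 1000 * 9.9672262588 = 39868.9050 bps
C = 39.868905 kbps -> 39.87 kbps (2 dp)

39.87


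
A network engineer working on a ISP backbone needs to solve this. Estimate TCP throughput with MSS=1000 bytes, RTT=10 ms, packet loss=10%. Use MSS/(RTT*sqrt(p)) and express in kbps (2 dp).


Given: MSS = 1000 bytes, RTT = 10 ms, loss = 10%
RTT in seconds = 10 / 1000 = 0.01
Loss rate = 10% = 0.1
sqrt(loss) = sqrt(0.1) = 0.316227766017
Throughput (bytes/s) = 1000 / (0.01 * 0.316227766017) = 316227.7660
Throughput (kbps) = 316227.7660 * 8 / 1000 = 2529.822128 -> 2529.82 kbps (2 dp)

2529.82


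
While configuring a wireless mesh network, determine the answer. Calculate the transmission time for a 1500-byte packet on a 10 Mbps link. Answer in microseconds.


Given: packet = 1500 bytes, bandwidth = 10 Mbps
Packet in bits = 1500 * 8 = 12000 bits
Bandwidth = 10 * 10^6 = 10000000 bps
Time = 12000 / 10000000 seconds
Time in us = 12000 * 10^6 / 10000000 = 1200

1200


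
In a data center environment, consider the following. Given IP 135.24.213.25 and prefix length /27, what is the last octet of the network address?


Given: IP = 135.24.213.25, prefix = /27
Subnet mask = 255.255.255.224
Last octet of IP: 25
Last octet of mask: 224
Network last octet = 25 AND 224 = 0

0


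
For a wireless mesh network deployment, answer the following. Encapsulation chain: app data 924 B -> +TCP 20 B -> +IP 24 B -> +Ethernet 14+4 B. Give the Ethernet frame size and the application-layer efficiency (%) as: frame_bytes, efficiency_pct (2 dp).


TCP segment = 924 + 20 = 944 B
IP packet = 944 + 24 = 968 B
Ethernet frame = 968 + 14 + 4 = 986 B
Efficiency = app / frame = 924 / 986 = 0.937120 = 93.7120% -> 93.71% (2 dp)

986, 93.71


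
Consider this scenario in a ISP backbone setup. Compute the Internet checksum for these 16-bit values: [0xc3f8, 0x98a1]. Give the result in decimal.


Given words: [0xc3f8, 0x98a1]
Step 1: Sum all words
Raw sum = 50168 + 39073 = 89241
Step 2: Fold carry: (23705 + 1) = 23706
One's complement = ~23706 & 0xFFFF = 41829

41829


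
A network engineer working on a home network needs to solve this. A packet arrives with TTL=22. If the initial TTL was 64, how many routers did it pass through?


Given: initial TTL = 64, received TTL = 22
Hops = initial TTL - received TTL
Hops = 64 - 22 = 42

42


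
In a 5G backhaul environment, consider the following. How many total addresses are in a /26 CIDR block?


Given: CIDR prefix /26
Host bits = 32 - 26 = 6
Total addresses = 2^6 = 64

64


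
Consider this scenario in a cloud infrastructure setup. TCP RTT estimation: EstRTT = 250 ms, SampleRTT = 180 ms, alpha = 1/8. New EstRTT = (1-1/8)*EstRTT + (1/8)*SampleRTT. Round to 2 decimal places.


Given: EstRTT = 250 ms, SampleRTT = 180 ms, alpha = 1/8
New EstRTT = (1 - alpha) * EstRTT + alpha * SampleRTT
(7/8) * 250 = 218.75
(1/8) * 180 = 22.5
New EstRTT = 218.75 + 22.5 = 241.25 ms -> 241.25 ms (2 dp)

241.25


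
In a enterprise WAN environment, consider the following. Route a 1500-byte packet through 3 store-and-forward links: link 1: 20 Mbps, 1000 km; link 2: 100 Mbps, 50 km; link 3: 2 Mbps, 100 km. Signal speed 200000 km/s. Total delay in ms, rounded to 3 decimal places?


Packet = 1500 bytes = 12000 bits. Store-and-forward: sum (t_trans + t_prop) per link.
Link 1: t_trans = 12000/(20*10^6) s = 0.6000 ms; t_prop = 1000/200000 s = 5.0000 ms; subtotal = 5.6000 ms
Link 2: t_trans = 12000/(100*10^6) s = 0.1200 ms; t_prop = 50/200000 s = 0.2500 ms; subtotal = 0.3700 ms
Link 3: t_trans = 12000/(2*10^6) s = 6.0000 ms; t_prop = 100/200000 s = 0.5000 ms; subtotal = 6.5000 ms
End-to-end = 5.6000 + 0.3700 + 6.5000 = 12.4700 ms -> 12.470 ms (3 dp)

12.470


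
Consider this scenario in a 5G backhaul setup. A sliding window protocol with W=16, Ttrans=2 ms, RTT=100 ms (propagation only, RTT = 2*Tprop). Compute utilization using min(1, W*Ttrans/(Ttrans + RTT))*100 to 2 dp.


Given: W = 16, Ttrans = 2 ms, RTT = 100 ms (= 2 * Tprop, Tprop = 50 ms)
Cycle time = Ttrans + RTT = 2 + 100 = 102 ms (first packet sent until its ACK returns)
W * Ttrans = 16 * 2 = 32 ms of sending per cycle
W * Ttrans / (Ttrans + RTT) = 32 / 102 = 0.313725
U = min(1, 0.313725) = 0.313725
U% = 31.37%

31.37


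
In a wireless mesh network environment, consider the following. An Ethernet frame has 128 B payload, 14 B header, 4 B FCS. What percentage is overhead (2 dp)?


Given: payload = 128 B, header = 14 B, trailer = 4 B
Overhead bytes = header + trailer = 14 + 4 = 18
Total frame = payload + overhead = 128 + 18 = 146
Overhead % = 18 / 146 * 100 = 12.3288% -> 12.33% (2 dp)

12.33


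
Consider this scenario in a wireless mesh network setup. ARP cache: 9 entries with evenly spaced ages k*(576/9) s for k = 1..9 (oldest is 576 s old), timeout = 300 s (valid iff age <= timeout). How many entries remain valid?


Ages are k * 576/9 s for k = 1..9 (spacing = 64.0000 s).
Entry k is valid iff k * 576/9 <= 300 iff k <= 9 * 300 / 576 = 4.6875
n_valid = floor(4.6875) = 4
(n_stale = 9 - 4 = 5)

4


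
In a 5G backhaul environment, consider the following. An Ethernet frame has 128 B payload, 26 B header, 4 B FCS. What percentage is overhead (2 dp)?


Given: payload = 128 B, header = 26 B, trailer = 4 B
Overhead bytes = header + trailer = 26 + 4 = 30
Total frame = payload + overhead = 128 + 30 = 158
Overhead % = 30 / 158 * 100 = 18.9873% -> 18.99% (2 dp)

18.99


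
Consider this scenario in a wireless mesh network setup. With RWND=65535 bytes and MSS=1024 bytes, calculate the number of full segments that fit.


Given: RWND = 65535 bytes, MSS = 1024 bytes
Full segments = floor(RWND / MSS)
Full segments = floor(65535 / 1024)
Full segments = floor(63.999) = 63

63


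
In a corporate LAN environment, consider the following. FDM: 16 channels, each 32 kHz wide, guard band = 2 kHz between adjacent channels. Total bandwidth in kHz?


Given: 16 channels, 32 kHz each, guard = 2 kHz
Channel bandwidth = 16 * 32 = 512 kHz
Guard bands = 15 gaps * 2 kHz = 30 kHz
Total = 512 + 30 = 542 kHz

542


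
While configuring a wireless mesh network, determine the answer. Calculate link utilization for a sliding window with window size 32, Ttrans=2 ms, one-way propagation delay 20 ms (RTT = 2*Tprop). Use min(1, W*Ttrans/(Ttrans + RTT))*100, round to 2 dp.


Given: W = 32, Ttrans = 2 ms, RTT = 40 ms (= 2 * Tprop, Tprop = 20 ms)
Cycle time = Ttrans + RTT = 2 + 40 = 42 ms (first packet sent until its ACK returns)
W * Ttrans = 32 * 2 = 64 ms of sending per cycle
W * Ttrans / (Ttrans + RTT) = 64 / 42 = 1.523810
U = min(1, 1.523810) = 1.000000
U% = 100.00%

100.00


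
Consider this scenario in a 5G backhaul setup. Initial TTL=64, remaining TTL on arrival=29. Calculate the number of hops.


Given: initial TTL = 64, received TTL = 29
Hops = initial TTL - received TTL
Hops = 64 - 29 = 35

35


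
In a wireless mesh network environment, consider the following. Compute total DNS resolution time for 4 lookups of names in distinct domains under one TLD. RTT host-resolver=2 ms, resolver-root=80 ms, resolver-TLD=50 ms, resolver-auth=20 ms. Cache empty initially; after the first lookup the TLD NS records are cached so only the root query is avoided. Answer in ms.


Lookup 1 (cold cache): local + root + TLD + auth = 2 + 80 + 50 + 20 = 152 ms
Lookups 2..4 (TLD NS cached -> skip root; new domain -> still ask TLD and auth): local + TLD + auth = 2 + 50 + 20 = 72 ms each
Remaining 3 lookups: 3 * 72 = 216 ms
Total = 152 + 216 = 368 ms

368
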